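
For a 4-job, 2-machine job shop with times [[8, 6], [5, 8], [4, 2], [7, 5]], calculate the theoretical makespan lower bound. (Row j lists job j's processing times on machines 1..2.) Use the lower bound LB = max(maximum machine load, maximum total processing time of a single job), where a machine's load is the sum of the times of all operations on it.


Machine loads:
  Machine 1: 8 + 5 + 4 + 7 = 24
  Machine 2: 6 + 8 + 2 + 5 = 21
Max machine load = 24
Job totals:
  Job 1: 14
  Job 2: 13
  Job 3: 6
  Job 4: 12
Max job total = 14
Lower bound = max(24, 14) = 24

24


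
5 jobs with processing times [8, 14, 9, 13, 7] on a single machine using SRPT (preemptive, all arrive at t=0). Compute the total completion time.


Since all jobs arrive at t=0, SRPT equals SPT ordering.
SPT order: [7, 8, 9, 13, 14]
Completion times:
  Job 1: p=7, C=7
  Job 2: p=8, C=15
  Job 3: p=9, C=24
  Job 4: p=13, C=37
  Job 5: p=14, C=51
Total completion time = 7 + 15 + 24 + 37 + 51 = 134

134


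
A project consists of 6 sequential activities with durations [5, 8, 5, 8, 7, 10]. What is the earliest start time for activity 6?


Activity 6 starts after activities 1 through 5 complete.
Predecessor durations: [5, 8, 5, 8, 7]
ES = 5 + 8 + 5 + 8 + 7 = 33

33


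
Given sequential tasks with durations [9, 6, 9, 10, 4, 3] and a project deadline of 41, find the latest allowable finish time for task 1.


LF(activity 1) = deadline - sum of successor durations
Successors: activities 2 through 6 with durations [6, 9, 10, 4, 3]
Sum of successor durations = 32
LF = 41 - 32 = 9

9


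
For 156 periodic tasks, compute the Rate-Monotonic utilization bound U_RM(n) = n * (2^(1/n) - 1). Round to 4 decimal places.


Compute 2^(1/156) = 1.0044531370
Subtract 1: 1.0044531370 - 1 = 0.0044531370
Multiply by n: 156 * 0.0044531370 = 0.6946893720
Round to 4 dp: 0.6947

0.6947


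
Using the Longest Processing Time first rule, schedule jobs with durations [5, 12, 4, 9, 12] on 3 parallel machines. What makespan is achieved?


Sort jobs in decreasing order (LPT): [12, 12, 9, 5, 4]
Assign each job to the least loaded machine:
  Machine 1: jobs [12, 4], load = 16
  Machine 2: jobs [12], load = 12
  Machine 3: jobs [9, 5], load = 14
Makespan = max load = 16

16


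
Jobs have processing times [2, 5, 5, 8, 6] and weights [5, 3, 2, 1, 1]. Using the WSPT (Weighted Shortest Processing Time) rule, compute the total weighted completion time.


Compute p/w ratios and sort ascending (WSPT): [(2, 5), (5, 3), (5, 2), (6, 1), (8, 1)]
Compute weighted completion times:
  Job (p=2,w=5): C=2, w*C=5*2=10
  Job (p=5,w=3): C=7, w*C=3*7=21
  Job (p=5,w=2): C=12, w*C=2*12=24
  Job (p=6,w=1): C=18, w*C=1*18=18
  Job (p=8,w=1): C=26, w*C=1*26=26
Total weighted completion time = 99

99


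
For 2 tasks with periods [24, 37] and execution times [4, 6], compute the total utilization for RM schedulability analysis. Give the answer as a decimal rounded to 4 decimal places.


Compute individual utilizations (exact fractions):
  Task 1: C/T = 4/24 = 1/6 (approx. 0.1667)
  Task 2: C/T = 6/37 (approx. 0.1622)
Total utilization U = 1/6 + 6/37 = 73/222
Rounded to 4 decimal places: U = 0.3288
RM (Liu & Layland) bound for 2 tasks = 0.828427; compare with U = 73/222 (approx. 0.328829)
U <= bound, so schedulable by RM sufficient condition.

0.3288


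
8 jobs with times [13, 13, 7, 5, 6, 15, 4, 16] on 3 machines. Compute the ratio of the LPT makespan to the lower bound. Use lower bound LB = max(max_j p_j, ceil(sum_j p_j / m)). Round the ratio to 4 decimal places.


LPT order: [16, 15, 13, 13, 7, 6, 5, 4]
Machine loads after assignment: [27, 26, 26]
LPT makespan = 27
Lower bound = max(max_job, ceil(total/3)) = max(16, 27) = 27
Ratio = 27 / 27 = 1.0

1.0


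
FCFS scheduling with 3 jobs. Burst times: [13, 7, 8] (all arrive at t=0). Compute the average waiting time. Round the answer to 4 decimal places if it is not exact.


FCFS order (as given): [13, 7, 8]
Waiting times:
  Job 1: wait = 0
  Job 2: wait = 13
  Job 3: wait = 20
Sum of waiting times = 33
Average waiting time = 33/3 = 11.0

11.0


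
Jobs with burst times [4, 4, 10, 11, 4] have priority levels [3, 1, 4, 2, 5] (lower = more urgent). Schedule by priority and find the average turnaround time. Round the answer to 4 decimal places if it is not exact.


Sort by priority (ascending = highest first):
Order: [(1, 4), (2, 11), (3, 4), (4, 10), (5, 4)]
Completion times:
  Priority 1, burst=4, C=4
  Priority 2, burst=11, C=15
  Priority 3, burst=4, C=19
  Priority 4, burst=10, C=29
  Priority 5, burst=4, C=33
Average turnaround = 100/5 = 20.0

20.0


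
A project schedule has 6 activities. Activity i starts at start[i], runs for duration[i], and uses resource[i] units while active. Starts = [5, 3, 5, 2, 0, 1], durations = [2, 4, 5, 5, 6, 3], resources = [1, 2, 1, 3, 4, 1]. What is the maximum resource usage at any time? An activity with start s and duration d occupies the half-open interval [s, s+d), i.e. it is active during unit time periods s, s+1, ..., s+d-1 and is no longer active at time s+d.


Each activity i is active on [start_i, start_i + duration_i).
Compute total resource usage per time slot:
  t=0: active resources = [4], total = 4
  t=1: active resources = [4, 1], total = 5
  t=2: active resources = [3, 4, 1], total = 8
  t=3: active resources = [2, 3, 4, 1], total = 10
  t=4: active resources = [2, 3, 4], total = 9
  t=5: active resources = [1, 2, 1, 3, 4], total = 11
  t=6: active resources = [1, 2, 1, 3], total = 7
  t=7: active resources = [1], total = 1
  t=8: active resources = [1], total = 1
  t=9: active resources = [1], total = 1
Peak resource demand = 11

11


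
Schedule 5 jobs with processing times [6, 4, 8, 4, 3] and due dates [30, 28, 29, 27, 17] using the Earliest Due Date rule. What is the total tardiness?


Sort by due date (EDD order): [(3, 17), (4, 27), (4, 28), (8, 29), (6, 30)]
Compute completion times and tardiness:
  Job 1: p=3, d=17, C=3, tardiness=max(0,3-17)=0
  Job 2: p=4, d=27, C=7, tardiness=max(0,7-27)=0
  Job 3: p=4, d=28, C=11, tardiness=max(0,11-28)=0
  Job 4: p=8, d=29, C=19, tardiness=max(0,19-29)=0
  Job 5: p=6, d=30, C=25, tardiness=max(0,25-30)=0
Total tardiness = 0

0


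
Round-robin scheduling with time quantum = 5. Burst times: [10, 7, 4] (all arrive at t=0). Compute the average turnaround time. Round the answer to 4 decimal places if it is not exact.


Time quantum = 5
Execution trace:
  J1 runs 5 units, time = 5
  J2 runs 5 units, time = 10
  J3 runs 4 units, time = 14
  J1 runs 5 units, time = 19
  J2 runs 2 units, time = 21
Finish times: [19, 21, 14]
Average turnaround = 54/3 = 18.0

18.0


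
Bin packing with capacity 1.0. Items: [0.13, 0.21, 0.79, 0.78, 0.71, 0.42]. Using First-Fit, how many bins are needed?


Place items sequentially using First-Fit:
  Item 0.13 -> new Bin 1
  Item 0.21 -> Bin 1 (now 0.34)
  Item 0.79 -> new Bin 2
  Item 0.78 -> new Bin 3
  Item 0.71 -> new Bin 4
  Item 0.42 -> Bin 1 (now 0.76)
Total bins used = 4

4


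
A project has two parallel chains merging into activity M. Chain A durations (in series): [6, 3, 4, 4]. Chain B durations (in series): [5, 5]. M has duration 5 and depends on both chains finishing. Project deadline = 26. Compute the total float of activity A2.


Forward pass: ES(A2) = sum of predecessors on chain A = 6
EF = ES + duration = 6 + 3 = 9
Backward pass: LF(M) = deadline = 26; LS(M) = 26 - 5 = 21
LF(A2) = LS(M) - sum(successors on chain A) = 21 - 8 = 13
LS = LF - duration = 13 - 3 = 10
Total float = LS - ES = 10 - 6 = 4

4


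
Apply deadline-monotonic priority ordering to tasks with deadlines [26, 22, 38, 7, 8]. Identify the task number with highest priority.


Sort tasks by relative deadline (ascending):
  Task 4: deadline = 7
  Task 5: deadline = 8
  Task 2: deadline = 22
  Task 1: deadline = 26
  Task 3: deadline = 38
Priority order (highest first): [4, 5, 2, 1, 3]
Highest priority task = 4

4


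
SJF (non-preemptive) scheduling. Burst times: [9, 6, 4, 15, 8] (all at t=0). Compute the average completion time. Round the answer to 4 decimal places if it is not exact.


SJF order (ascending): [4, 6, 8, 9, 15]
Completion times:
  Job 1: burst=4, C=4
  Job 2: burst=6, C=10
  Job 3: burst=8, C=18
  Job 4: burst=9, C=27
  Job 5: burst=15, C=42
Average completion = 101/5 = 20.2

20.2


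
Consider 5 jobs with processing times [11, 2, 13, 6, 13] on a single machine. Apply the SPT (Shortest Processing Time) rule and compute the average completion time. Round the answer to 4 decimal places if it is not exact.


Sort jobs by processing time (SPT order): [2, 6, 11, 13, 13]
Compute completion times sequentially:
  Job 1: processing = 2, completes at 2
  Job 2: processing = 6, completes at 8
  Job 3: processing = 11, completes at 19
  Job 4: processing = 13, completes at 32
  Job 5: processing = 13, completes at 45
Sum of completion times = 106
Average completion time = 106/5 = 21.2

21.2


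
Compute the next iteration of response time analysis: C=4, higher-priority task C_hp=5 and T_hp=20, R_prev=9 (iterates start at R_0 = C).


R_next = C + ceil(R_prev / T_hp) * C_hp
ceil(9 / 20) = ceil(0.45) = 1
Interference = 1 * 5 = 5
R_next = 4 + 5 = 9
R_next = R_prev, so the iteration has converged (response time = 9).

9


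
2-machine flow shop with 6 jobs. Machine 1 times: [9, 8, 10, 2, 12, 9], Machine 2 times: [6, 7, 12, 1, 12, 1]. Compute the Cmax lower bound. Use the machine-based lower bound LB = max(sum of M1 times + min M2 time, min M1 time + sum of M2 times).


LB1 = sum(M1 times) + min(M2 times) = 50 + 1 = 51
LB2 = min(M1 times) + sum(M2 times) = 2 + 39 = 41
Lower bound = max(LB1, LB2) = max(51, 41) = 51

51


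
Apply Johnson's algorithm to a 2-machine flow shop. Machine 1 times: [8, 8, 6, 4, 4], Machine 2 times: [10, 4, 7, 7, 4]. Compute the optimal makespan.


Apply Johnson's rule:
  Group 1 (a <= b): [(4, 4, 7), (5, 4, 4), (3, 6, 7), (1, 8, 10)]
  Group 2 (a > b): [(2, 8, 4)]
Optimal job order: [4, 5, 3, 1, 2]
Schedule:
  Job 4: M1 done at 4, M2 done at 11
  Job 5: M1 done at 8, M2 done at 15
  Job 3: M1 done at 14, M2 done at 22
  Job 1: M1 done at 22, M2 done at 32
  Job 2: M1 done at 30, M2 done at 36
Makespan = 36

36


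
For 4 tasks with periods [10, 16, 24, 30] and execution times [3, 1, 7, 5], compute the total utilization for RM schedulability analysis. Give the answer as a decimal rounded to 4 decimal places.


Compute individual utilizations (exact fractions):
  Task 1: C/T = 3/10 (approx. 0.3)
  Task 2: C/T = 1/16 (approx. 0.0625)
  Task 3: C/T = 7/24 (approx. 0.2917)
  Task 4: C/T = 5/30 = 1/6 (approx. 0.1667)
Total utilization U = 3/10 + 1/16 + 7/24 + 1/6 = 197/240
Rounded to 4 decimal places: U = 0.8208
RM (Liu & Layland) bound for 4 tasks = 0.756828; compare with U = 197/240 (approx. 0.820833)
bound < U <= 1, so the RM sufficient condition is not met (inconclusive; an exact test such as response-time analysis is needed).

0.8208


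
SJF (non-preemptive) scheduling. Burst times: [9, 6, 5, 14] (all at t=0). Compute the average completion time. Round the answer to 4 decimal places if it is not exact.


SJF order (ascending): [5, 6, 9, 14]
Completion times:
  Job 1: burst=5, C=5
  Job 2: burst=6, C=11
  Job 3: burst=9, C=20
  Job 4: burst=14, C=34
Average completion = 70/4 = 17.5

17.5


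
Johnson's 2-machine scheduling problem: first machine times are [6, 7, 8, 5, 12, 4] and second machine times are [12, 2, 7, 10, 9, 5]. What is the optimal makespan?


Apply Johnson's rule:
  Group 1 (a <= b): [(6, 4, 5), (4, 5, 10), (1, 6, 12)]
  Group 2 (a > b): [(5, 12, 9), (3, 8, 7), (2, 7, 2)]
Optimal job order: [6, 4, 1, 5, 3, 2]
Schedule:
  Job 6: M1 done at 4, M2 done at 9
  Job 4: M1 done at 9, M2 done at 19
  Job 1: M1 done at 15, M2 done at 31
  Job 5: M1 done at 27, M2 done at 40
  Job 3: M1 done at 35, M2 done at 47
  Job 2: M1 done at 42, M2 done at 49
Makespan = 49

49


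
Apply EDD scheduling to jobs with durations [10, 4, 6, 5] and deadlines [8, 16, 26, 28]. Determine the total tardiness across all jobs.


Sort by due date (EDD order): [(10, 8), (4, 16), (6, 26), (5, 28)]
Compute completion times and tardiness:
  Job 1: p=10, d=8, C=10, tardiness=max(0,10-8)=2
  Job 2: p=4, d=16, C=14, tardiness=max(0,14-16)=0
  Job 3: p=6, d=26, C=20, tardiness=max(0,20-26)=0
  Job 4: p=5, d=28, C=25, tardiness=max(0,25-28)=0
Total tardiness = 2

2


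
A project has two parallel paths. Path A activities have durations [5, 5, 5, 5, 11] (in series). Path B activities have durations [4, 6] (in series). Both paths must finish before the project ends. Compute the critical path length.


Path A total = 5 + 5 + 5 + 5 + 11 = 31
Path B total = 4 + 6 = 10
Critical path = longest path = max(31, 10) = 31

31


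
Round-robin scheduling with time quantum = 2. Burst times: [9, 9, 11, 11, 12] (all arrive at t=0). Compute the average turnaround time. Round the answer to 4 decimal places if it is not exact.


Time quantum = 2
Execution trace:
  J1 runs 2 units, time = 2
  J2 runs 2 units, time = 4
  J3 runs 2 units, time = 6
  J4 runs 2 units, time = 8
  J5 runs 2 units, time = 10
  J1 runs 2 units, time = 12
  J2 runs 2 units, time = 14
  J3 runs 2 units, time = 16
  J4 runs 2 units, time = 18
  J5 runs 2 units, time = 20
  J1 runs 2 units, time = 22
  J2 runs 2 units, time = 24
  J3 runs 2 units, time = 26
  J4 runs 2 units, time = 28
  J5 runs 2 units, time = 30
  J1 runs 2 units, time = 32
  J2 runs 2 units, time = 34
  J3 runs 2 units, time = 36
  J4 runs 2 units, time = 38
  J5 runs 2 units, time = 40
  J1 runs 1 units, time = 41
  J2 runs 1 units, time = 42
  J3 runs 2 units, time = 44
  J4 runs 2 units, time = 46
  J5 runs 2 units, time = 48
  J3 runs 1 units, time = 49
  J4 runs 1 units, time = 50
  J5 runs 2 units, time = 52
Finish times: [41, 42, 49, 50, 52]
Average turnaround = 234/5 = 46.8

46.8


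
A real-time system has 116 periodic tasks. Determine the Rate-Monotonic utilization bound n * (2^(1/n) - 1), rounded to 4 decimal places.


Compute 2^(1/116) = 1.0059932951
Subtract 1: 1.0059932951 - 1 = 0.0059932951
Multiply by n: 116 * 0.0059932951 = 0.6952222316
Round to 4 dp: 0.6952

0.6952


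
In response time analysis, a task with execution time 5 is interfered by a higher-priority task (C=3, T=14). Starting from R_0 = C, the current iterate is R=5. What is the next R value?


R_next = C + ceil(R_prev / T_hp) * C_hp
ceil(5 / 14) = ceil(0.3571) = 1
Interference = 1 * 3 = 3
R_next = 5 + 3 = 8

8


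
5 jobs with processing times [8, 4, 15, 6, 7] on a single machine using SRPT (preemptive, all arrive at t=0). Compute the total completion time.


Since all jobs arrive at t=0, SRPT equals SPT ordering.
SPT order: [4, 6, 7, 8, 15]
Completion times:
  Job 1: p=4, C=4
  Job 2: p=6, C=10
  Job 3: p=7, C=17
  Job 4: p=8, C=25
  Job 5: p=15, C=40
Total completion time = 4 + 10 + 17 + 25 + 40 = 96

96


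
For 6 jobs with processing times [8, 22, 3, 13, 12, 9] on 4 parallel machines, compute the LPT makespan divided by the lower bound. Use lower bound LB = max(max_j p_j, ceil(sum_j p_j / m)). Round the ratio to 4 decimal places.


LPT order: [22, 13, 12, 9, 8, 3]
Machine loads after assignment: [22, 13, 15, 17]
LPT makespan = 22
Lower bound = max(max_job, ceil(total/4)) = max(22, 17) = 22
Ratio = 22 / 22 = 1.0

1.0


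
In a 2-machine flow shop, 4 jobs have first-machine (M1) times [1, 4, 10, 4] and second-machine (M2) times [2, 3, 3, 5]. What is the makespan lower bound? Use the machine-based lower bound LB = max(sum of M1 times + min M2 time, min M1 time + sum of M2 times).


LB1 = sum(M1 times) + min(M2 times) = 19 + 2 = 21
LB2 = min(M1 times) + sum(M2 times) = 1 + 13 = 14
Lower bound = max(LB1, LB2) = max(21, 14) = 21

21


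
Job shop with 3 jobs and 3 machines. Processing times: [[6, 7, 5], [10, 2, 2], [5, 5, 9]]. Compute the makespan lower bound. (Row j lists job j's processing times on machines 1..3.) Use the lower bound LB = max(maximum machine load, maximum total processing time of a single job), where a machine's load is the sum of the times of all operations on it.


Machine loads:
  Machine 1: 6 + 10 + 5 = 21
  Machine 2: 7 + 2 + 5 = 14
  Machine 3: 5 + 2 + 9 = 16
Max machine load = 21
Job totals:
  Job 1: 18
  Job 2: 14
  Job 3: 19
Max job total = 19
Lower bound = max(21, 19) = 21

21


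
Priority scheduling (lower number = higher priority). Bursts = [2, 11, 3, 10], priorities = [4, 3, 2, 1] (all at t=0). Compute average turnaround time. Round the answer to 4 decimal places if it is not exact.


Sort by priority (ascending = highest first):
Order: [(1, 10), (2, 3), (3, 11), (4, 2)]
Completion times:
  Priority 1, burst=10, C=10
  Priority 2, burst=3, C=13
  Priority 3, burst=11, C=24
  Priority 4, burst=2, C=26
Average turnaround = 73/4 = 18.25

18.25


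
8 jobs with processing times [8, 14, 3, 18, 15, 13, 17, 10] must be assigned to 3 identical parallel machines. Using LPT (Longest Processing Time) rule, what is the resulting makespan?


Sort jobs in decreasing order (LPT): [18, 17, 15, 14, 13, 10, 8, 3]
Assign each job to the least loaded machine:
  Machine 1: jobs [18, 10, 8], load = 36
  Machine 2: jobs [17, 13], load = 30
  Machine 3: jobs [15, 14, 3], load = 32
Makespan = max load = 36

36


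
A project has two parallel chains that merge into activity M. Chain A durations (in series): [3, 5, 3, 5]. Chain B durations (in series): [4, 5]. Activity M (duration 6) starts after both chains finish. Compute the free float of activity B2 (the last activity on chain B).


ES(B2) = sum of predecessors on chain B = 4
EF(B2) = ES + duration = 4 + 5 = 9
Successor of B2 is M. ES(M) = max(sum(A), sum(B)) = max(16, 9) = 16
Free float = ES(successor) - EF(current) = 16 - 9 = 7

7


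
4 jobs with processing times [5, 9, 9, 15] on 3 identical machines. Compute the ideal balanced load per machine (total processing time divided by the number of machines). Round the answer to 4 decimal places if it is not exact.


Total processing time = 5 + 9 + 9 + 15 = 38
Number of machines = 3
Ideal balanced load = 38 / 3 = 12.6667

12.6667


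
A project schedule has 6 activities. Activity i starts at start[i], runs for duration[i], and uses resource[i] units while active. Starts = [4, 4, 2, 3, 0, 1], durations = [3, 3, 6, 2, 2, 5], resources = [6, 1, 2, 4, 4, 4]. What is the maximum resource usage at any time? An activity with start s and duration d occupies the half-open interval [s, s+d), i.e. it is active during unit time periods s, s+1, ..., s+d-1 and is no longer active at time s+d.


Each activity i is active on [start_i, start_i + duration_i).
Compute total resource usage per time slot:
  t=0: active resources = [4], total = 4
  t=1: active resources = [4, 4], total = 8
  t=2: active resources = [2, 4], total = 6
  t=3: active resources = [2, 4, 4], total = 10
  t=4: active resources = [6, 1, 2, 4, 4], total = 17
  t=5: active resources = [6, 1, 2, 4], total = 13
  t=6: active resources = [6, 1, 2], total = 9
  t=7: active resources = [2], total = 2
Peak resource demand = 17

17


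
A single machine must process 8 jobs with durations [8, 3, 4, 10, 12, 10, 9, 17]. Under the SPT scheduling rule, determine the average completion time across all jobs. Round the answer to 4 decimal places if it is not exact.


Sort jobs by processing time (SPT order): [3, 4, 8, 9, 10, 10, 12, 17]
Compute completion times sequentially:
  Job 1: processing = 3, completes at 3
  Job 2: processing = 4, completes at 7
  Job 3: processing = 8, completes at 15
  Job 4: processing = 9, completes at 24
  Job 5: processing = 10, completes at 34
  Job 6: processing = 10, completes at 44
  Job 7: processing = 12, completes at 56
  Job 8: processing = 17, completes at 73
Sum of completion times = 256
Average completion time = 256/8 = 32.0

32.0


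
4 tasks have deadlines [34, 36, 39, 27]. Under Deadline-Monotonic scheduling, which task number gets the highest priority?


Sort tasks by relative deadline (ascending):
  Task 4: deadline = 27
  Task 1: deadline = 34
  Task 2: deadline = 36
  Task 3: deadline = 39
Priority order (highest first): [4, 1, 2, 3]
Highest priority task = 4

4


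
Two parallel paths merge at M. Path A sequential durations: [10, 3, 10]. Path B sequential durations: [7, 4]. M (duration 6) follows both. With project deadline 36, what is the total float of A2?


Forward pass: ES(A2) = sum of predecessors on chain A = 10
EF = ES + duration = 10 + 3 = 13
Backward pass: LF(M) = deadline = 36; LS(M) = 36 - 6 = 30
LF(A2) = LS(M) - sum(successors on chain A) = 30 - 10 = 20
LS = LF - duration = 20 - 3 = 17
Total float = LS - ES = 17 - 10 = 7

7


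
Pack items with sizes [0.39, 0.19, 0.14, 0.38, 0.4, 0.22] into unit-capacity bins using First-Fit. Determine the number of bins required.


Place items sequentially using First-Fit:
  Item 0.39 -> new Bin 1
  Item 0.19 -> Bin 1 (now 0.58)
  Item 0.14 -> Bin 1 (now 0.72)
  Item 0.38 -> new Bin 2
  Item 0.4 -> Bin 2 (now 0.78)
  Item 0.22 -> Bin 1 (now 0.94)
Total bins used = 2

2


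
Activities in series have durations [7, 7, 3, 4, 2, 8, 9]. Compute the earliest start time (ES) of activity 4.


Activity 4 starts after activities 1 through 3 complete.
Predecessor durations: [7, 7, 3]
ES = 7 + 7 + 3 = 17

17


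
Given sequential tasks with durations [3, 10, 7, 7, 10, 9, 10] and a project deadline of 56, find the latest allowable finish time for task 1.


LF(activity 1) = deadline - sum of successor durations
Successors: activities 2 through 7 with durations [10, 7, 7, 10, 9, 10]
Sum of successor durations = 53
LF = 56 - 53 = 3

3


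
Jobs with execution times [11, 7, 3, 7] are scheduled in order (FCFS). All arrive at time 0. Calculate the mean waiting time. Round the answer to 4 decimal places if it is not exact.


FCFS order (as given): [11, 7, 3, 7]
Waiting times:
  Job 1: wait = 0
  Job 2: wait = 11
  Job 3: wait = 18
  Job 4: wait = 21
Sum of waiting times = 50
Average waiting time = 50/4 = 12.5

12.5


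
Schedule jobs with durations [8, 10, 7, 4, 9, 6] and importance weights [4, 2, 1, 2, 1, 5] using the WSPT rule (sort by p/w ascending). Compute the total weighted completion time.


Compute p/w ratios and sort ascending (WSPT): [(6, 5), (8, 4), (4, 2), (10, 2), (7, 1), (9, 1)]
Compute weighted completion times:
  Job (p=6,w=5): C=6, w*C=5*6=30
  Job (p=8,w=4): C=14, w*C=4*14=56
  Job (p=4,w=2): C=18, w*C=2*18=36
  Job (p=10,w=2): C=28, w*C=2*28=56
  Job (p=7,w=1): C=35, w*C=1*35=35
  Job (p=9,w=1): C=44, w*C=1*44=44
Total weighted completion time = 257

257


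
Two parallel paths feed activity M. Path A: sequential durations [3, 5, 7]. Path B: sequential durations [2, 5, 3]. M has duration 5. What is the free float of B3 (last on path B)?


ES(B3) = sum of predecessors on chain B = 7
EF(B3) = ES + duration = 7 + 3 = 10
Successor of B3 is M. ES(M) = max(sum(A), sum(B)) = max(15, 10) = 15
Free float = ES(successor) - EF(current) = 15 - 10 = 5

5


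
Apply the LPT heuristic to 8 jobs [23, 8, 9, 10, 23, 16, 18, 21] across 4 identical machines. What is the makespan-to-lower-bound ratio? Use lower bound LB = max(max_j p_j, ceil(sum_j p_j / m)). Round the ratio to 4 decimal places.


LPT order: [23, 23, 21, 18, 16, 10, 9, 8]
Machine loads after assignment: [32, 31, 31, 34]
LPT makespan = 34
Lower bound = max(max_job, ceil(total/4)) = max(23, 32) = 32
Ratio = 34 / 32 = 1.0625

1.0625


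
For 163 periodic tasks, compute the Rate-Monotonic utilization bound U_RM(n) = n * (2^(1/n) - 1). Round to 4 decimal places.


Compute 2^(1/163) = 1.0042614911
Subtract 1: 1.0042614911 - 1 = 0.0042614911
Multiply by n: 163 * 0.0042614911 = 0.6946230493
Round to 4 dp: 0.6946

0.6946


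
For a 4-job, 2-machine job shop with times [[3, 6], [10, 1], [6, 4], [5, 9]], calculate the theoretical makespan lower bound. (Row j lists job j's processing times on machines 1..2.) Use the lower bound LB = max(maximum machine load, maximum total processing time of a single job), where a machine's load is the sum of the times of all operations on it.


Machine loads:
  Machine 1: 3 + 10 + 6 + 5 = 24
  Machine 2: 6 + 1 + 4 + 9 = 20
Max machine load = 24
Job totals:
  Job 1: 9
  Job 2: 11
  Job 3: 10
  Job 4: 14
Max job total = 14
Lower bound = max(24, 14) = 24

24


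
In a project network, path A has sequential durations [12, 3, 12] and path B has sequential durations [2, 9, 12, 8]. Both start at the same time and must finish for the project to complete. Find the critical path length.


Path A total = 12 + 3 + 12 = 27
Path B total = 2 + 9 + 12 + 8 = 31
Critical path = longest path = max(27, 31) = 31

31


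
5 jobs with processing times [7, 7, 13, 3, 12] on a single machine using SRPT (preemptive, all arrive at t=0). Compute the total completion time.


Since all jobs arrive at t=0, SRPT equals SPT ordering.
SPT order: [3, 7, 7, 12, 13]
Completion times:
  Job 1: p=3, C=3
  Job 2: p=7, C=10
  Job 3: p=7, C=17
  Job 4: p=12, C=29
  Job 5: p=13, C=42
Total completion time = 3 + 10 + 17 + 29 + 42 = 101

101


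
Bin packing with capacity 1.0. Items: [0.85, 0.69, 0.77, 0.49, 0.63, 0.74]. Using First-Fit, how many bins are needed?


Place items sequentially using First-Fit:
  Item 0.85 -> new Bin 1
  Item 0.69 -> new Bin 2
  Item 0.77 -> new Bin 3
  Item 0.49 -> new Bin 4
  Item 0.63 -> new Bin 5
  Item 0.74 -> new Bin 6
Total bins used = 6

6


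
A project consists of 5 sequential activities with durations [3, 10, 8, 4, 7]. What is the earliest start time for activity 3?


Activity 3 starts after activities 1 through 2 complete.
Predecessor durations: [3, 10]
ES = 3 + 10 = 13

13


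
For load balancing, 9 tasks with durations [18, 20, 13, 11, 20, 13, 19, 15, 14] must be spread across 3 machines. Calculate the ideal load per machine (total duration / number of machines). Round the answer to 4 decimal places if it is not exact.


Total processing time = 18 + 20 + 13 + 11 + 20 + 13 + 19 + 15 + 14 = 143
Number of machines = 3
Ideal balanced load = 143 / 3 = 47.6667

47.6667


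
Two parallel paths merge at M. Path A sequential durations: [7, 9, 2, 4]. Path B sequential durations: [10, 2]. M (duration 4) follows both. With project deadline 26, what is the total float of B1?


Forward pass: ES(B1) = sum of predecessors on chain B = 0
EF = ES + duration = 0 + 10 = 10
Backward pass: LF(M) = deadline = 26; LS(M) = 26 - 4 = 22
LF(B1) = LS(M) - sum(successors on chain B) = 22 - 2 = 20
LS = LF - duration = 20 - 10 = 10
Total float = LS - ES = 10 - 0 = 10

10


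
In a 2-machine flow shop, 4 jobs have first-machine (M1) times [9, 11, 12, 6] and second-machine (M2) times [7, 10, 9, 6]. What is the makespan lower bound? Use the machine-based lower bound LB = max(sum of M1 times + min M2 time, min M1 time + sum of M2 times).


LB1 = sum(M1 times) + min(M2 times) = 38 + 6 = 44
LB2 = min(M1 times) + sum(M2 times) = 6 + 32 = 38
Lower bound = max(LB1, LB2) = max(44, 38) = 44

44


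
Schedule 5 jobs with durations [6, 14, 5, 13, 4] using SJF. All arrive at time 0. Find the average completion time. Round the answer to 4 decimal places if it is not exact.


SJF order (ascending): [4, 5, 6, 13, 14]
Completion times:
  Job 1: burst=4, C=4
  Job 2: burst=5, C=9
  Job 3: burst=6, C=15
  Job 4: burst=13, C=28
  Job 5: burst=14, C=42
Average completion = 98/5 = 19.6

19.6


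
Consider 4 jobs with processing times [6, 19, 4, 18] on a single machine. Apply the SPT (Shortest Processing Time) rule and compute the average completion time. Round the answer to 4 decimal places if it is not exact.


Sort jobs by processing time (SPT order): [4, 6, 18, 19]
Compute completion times sequentially:
  Job 1: processing = 4, completes at 4
  Job 2: processing = 6, completes at 10
  Job 3: processing = 18, completes at 28
  Job 4: processing = 19, completes at 47
Sum of completion times = 89
Average completion time = 89/4 = 22.25

22.25


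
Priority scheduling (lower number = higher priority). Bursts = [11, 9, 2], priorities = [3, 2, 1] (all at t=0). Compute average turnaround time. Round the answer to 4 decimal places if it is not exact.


Sort by priority (ascending = highest first):
Order: [(1, 2), (2, 9), (3, 11)]
Completion times:
  Priority 1, burst=2, C=2
  Priority 2, burst=9, C=11
  Priority 3, burst=11, C=22
Average turnaround = 35/3 = 11.6667

11.6667


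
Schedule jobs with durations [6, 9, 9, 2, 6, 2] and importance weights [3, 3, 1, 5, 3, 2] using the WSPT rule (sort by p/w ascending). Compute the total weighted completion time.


Compute p/w ratios and sort ascending (WSPT): [(2, 5), (2, 2), (6, 3), (6, 3), (9, 3), (9, 1)]
Compute weighted completion times:
  Job (p=2,w=5): C=2, w*C=5*2=10
  Job (p=2,w=2): C=4, w*C=2*4=8
  Job (p=6,w=3): C=10, w*C=3*10=30
  Job (p=6,w=3): C=16, w*C=3*16=48
  Job (p=9,w=3): C=25, w*C=3*25=75
  Job (p=9,w=1): C=34, w*C=1*34=34
Total weighted completion time = 205

205


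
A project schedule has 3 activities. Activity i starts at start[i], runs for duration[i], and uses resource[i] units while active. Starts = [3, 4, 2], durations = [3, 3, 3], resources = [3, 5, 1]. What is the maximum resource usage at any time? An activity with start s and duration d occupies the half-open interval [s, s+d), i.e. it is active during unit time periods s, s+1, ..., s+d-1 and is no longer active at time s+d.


Each activity i is active on [start_i, start_i + duration_i).
Compute total resource usage per time slot:
  t=0: active resources = [], total = 0
  t=1: active resources = [], total = 0
  t=2: active resources = [1], total = 1
  t=3: active resources = [3, 1], total = 4
  t=4: active resources = [3, 5, 1], total = 9
  t=5: active resources = [3, 5], total = 8
  t=6: active resources = [5], total = 5
Peak resource demand = 9

9


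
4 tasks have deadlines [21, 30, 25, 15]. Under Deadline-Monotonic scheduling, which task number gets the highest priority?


Sort tasks by relative deadline (ascending):
  Task 4: deadline = 15
  Task 1: deadline = 21
  Task 3: deadline = 25
  Task 2: deadline = 30
Priority order (highest first): [4, 1, 3, 2]
Highest priority task = 4

4


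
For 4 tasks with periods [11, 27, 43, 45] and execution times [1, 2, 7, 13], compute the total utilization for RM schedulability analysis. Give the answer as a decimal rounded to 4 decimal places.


Compute individual utilizations (exact fractions):
  Task 1: C/T = 1/11 (approx. 0.0909)
  Task 2: C/T = 2/27 (approx. 0.0741)
  Task 3: C/T = 7/43 (approx. 0.1628)
  Task 4: C/T = 13/45 (approx. 0.2889)
Total utilization U = 1/11 + 2/27 + 7/43 + 13/45 = 39377/63855
Rounded to 4 decimal places: U = 0.6167
RM (Liu & Layland) bound for 4 tasks = 0.756828; compare with U = 39377/63855 (approx. 0.616663)
U <= bound, so schedulable by RM sufficient condition.

0.6167


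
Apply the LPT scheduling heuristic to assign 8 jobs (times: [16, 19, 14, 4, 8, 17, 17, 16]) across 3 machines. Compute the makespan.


Sort jobs in decreasing order (LPT): [19, 17, 17, 16, 16, 14, 8, 4]
Assign each job to the least loaded machine:
  Machine 1: jobs [19, 14, 8], load = 41
  Machine 2: jobs [17, 16, 4], load = 37
  Machine 3: jobs [17, 16], load = 33
Makespan = max load = 41

41


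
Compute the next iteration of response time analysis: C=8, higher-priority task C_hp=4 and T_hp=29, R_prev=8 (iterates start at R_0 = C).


R_next = C + ceil(R_prev / T_hp) * C_hp
ceil(8 / 29) = ceil(0.2759) = 1
Interference = 1 * 4 = 4
R_next = 8 + 4 = 12

12


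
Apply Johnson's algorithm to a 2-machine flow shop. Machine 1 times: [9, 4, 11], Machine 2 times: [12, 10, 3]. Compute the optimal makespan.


Apply Johnson's rule:
  Group 1 (a <= b): [(2, 4, 10), (1, 9, 12)]
  Group 2 (a > b): [(3, 11, 3)]
Optimal job order: [2, 1, 3]
Schedule:
  Job 2: M1 done at 4, M2 done at 14
  Job 1: M1 done at 13, M2 done at 26
  Job 3: M1 done at 24, M2 done at 29
Makespan = 29

29


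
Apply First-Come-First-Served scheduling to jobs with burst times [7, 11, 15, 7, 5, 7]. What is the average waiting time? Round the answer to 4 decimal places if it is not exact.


FCFS order (as given): [7, 11, 15, 7, 5, 7]
Waiting times:
  Job 1: wait = 0
  Job 2: wait = 7
  Job 3: wait = 18
  Job 4: wait = 33
  Job 5: wait = 40
  Job 6: wait = 45
Sum of waiting times = 143
Average waiting time = 143/6 = 23.8333

23.8333


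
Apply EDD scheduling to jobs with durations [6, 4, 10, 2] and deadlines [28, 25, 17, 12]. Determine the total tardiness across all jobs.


Sort by due date (EDD order): [(2, 12), (10, 17), (4, 25), (6, 28)]
Compute completion times and tardiness:
  Job 1: p=2, d=12, C=2, tardiness=max(0,2-12)=0
  Job 2: p=10, d=17, C=12, tardiness=max(0,12-17)=0
  Job 3: p=4, d=25, C=16, tardiness=max(0,16-25)=0
  Job 4: p=6, d=28, C=22, tardiness=max(0,22-28)=0
Total tardiness = 0

0


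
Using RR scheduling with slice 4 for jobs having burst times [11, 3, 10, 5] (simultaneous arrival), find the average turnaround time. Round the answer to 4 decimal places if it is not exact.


Time quantum = 4
Execution trace:
  J1 runs 4 units, time = 4
  J2 runs 3 units, time = 7
  J3 runs 4 units, time = 11
  J4 runs 4 units, time = 15
  J1 runs 4 units, time = 19
  J3 runs 4 units, time = 23
  J4 runs 1 units, time = 24
  J1 runs 3 units, time = 27
  J3 runs 2 units, time = 29
Finish times: [27, 7, 29, 24]
Average turnaround = 87/4 = 21.75

21.75


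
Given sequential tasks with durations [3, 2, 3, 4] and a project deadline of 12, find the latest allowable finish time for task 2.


LF(activity 2) = deadline - sum of successor durations
Successors: activities 3 through 4 with durations [3, 4]
Sum of successor durations = 7
LF = 12 - 7 = 5

5


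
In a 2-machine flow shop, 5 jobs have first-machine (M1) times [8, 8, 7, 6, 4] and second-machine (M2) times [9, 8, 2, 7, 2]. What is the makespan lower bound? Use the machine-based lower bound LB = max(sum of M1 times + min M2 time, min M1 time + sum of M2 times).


LB1 = sum(M1 times) + min(M2 times) = 33 + 2 = 35
LB2 = min(M1 times) + sum(M2 times) = 4 + 28 = 32
Lower bound = max(LB1, LB2) = max(35, 32) = 35

35


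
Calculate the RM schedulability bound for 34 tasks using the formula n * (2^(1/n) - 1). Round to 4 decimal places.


Compute 2^(1/34) = 1.0205959096
Subtract 1: 1.0205959096 - 1 = 0.0205959096
Multiply by n: 34 * 0.0205959096 = 0.7002609264
Round to 4 dp: 0.7003

0.7003


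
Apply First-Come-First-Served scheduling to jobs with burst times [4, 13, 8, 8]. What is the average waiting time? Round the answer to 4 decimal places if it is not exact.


FCFS order (as given): [4, 13, 8, 8]
Waiting times:
  Job 1: wait = 0
  Job 2: wait = 4
  Job 3: wait = 17
  Job 4: wait = 25
Sum of waiting times = 46
Average waiting time = 46/4 = 11.5

11.5


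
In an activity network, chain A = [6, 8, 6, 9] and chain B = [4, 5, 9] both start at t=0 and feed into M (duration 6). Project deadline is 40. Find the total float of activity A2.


Forward pass: ES(A2) = sum of predecessors on chain A = 6
EF = ES + duration = 6 + 8 = 14
Backward pass: LF(M) = deadline = 40; LS(M) = 40 - 6 = 34
LF(A2) = LS(M) - sum(successors on chain A) = 34 - 15 = 19
LS = LF - duration = 19 - 8 = 11
Total float = LS - ES = 11 - 6 = 5

5


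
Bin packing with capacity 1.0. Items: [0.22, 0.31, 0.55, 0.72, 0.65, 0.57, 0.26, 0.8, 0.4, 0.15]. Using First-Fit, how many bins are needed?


Place items sequentially using First-Fit:
  Item 0.22 -> new Bin 1
  Item 0.31 -> Bin 1 (now 0.53)
  Item 0.55 -> new Bin 2
  Item 0.72 -> new Bin 3
  Item 0.65 -> new Bin 4
  Item 0.57 -> new Bin 5
  Item 0.26 -> Bin 1 (now 0.79)
  Item 0.8 -> new Bin 6
  Item 0.4 -> Bin 2 (now 0.95)
  Item 0.15 -> Bin 1 (now 0.94)
Total bins used = 6

6


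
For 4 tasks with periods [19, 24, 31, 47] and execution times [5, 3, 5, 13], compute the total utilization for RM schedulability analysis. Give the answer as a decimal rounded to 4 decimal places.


Compute individual utilizations (exact fractions):
  Task 1: C/T = 5/19 (approx. 0.2632)
  Task 2: C/T = 3/24 = 1/8 (approx. 0.125)
  Task 3: C/T = 5/31 (approx. 0.1613)
  Task 4: C/T = 13/47 (approx. 0.2766)
Total utilization U = 5/19 + 1/8 + 5/31 + 13/47 = 182939/221464
Rounded to 4 decimal places: U = 0.8260
RM (Liu & Layland) bound for 4 tasks = 0.756828; compare with U = 182939/221464 (approx. 0.826044)
bound < U <= 1, so the RM sufficient condition is not met (inconclusive; an exact test such as response-time analysis is needed).

0.8260


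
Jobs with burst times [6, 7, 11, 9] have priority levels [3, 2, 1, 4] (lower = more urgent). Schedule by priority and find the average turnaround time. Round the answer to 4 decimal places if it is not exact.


Sort by priority (ascending = highest first):
Order: [(1, 11), (2, 7), (3, 6), (4, 9)]
Completion times:
  Priority 1, burst=11, C=11
  Priority 2, burst=7, C=18
  Priority 3, burst=6, C=24
  Priority 4, burst=9, C=33
Average turnaround = 86/4 = 21.5

21.5


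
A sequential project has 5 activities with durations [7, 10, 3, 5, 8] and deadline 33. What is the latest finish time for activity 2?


LF(activity 2) = deadline - sum of successor durations
Successors: activities 3 through 5 with durations [3, 5, 8]
Sum of successor durations = 16
LF = 33 - 16 = 17

17


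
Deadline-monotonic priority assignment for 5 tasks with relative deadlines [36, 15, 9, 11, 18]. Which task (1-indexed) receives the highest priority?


Sort tasks by relative deadline (ascending):
  Task 3: deadline = 9
  Task 4: deadline = 11
  Task 2: deadline = 15
  Task 5: deadline = 18
  Task 1: deadline = 36
Priority order (highest first): [3, 4, 2, 5, 1]
Highest priority task = 3

3


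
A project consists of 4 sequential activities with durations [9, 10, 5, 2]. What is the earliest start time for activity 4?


Activity 4 starts after activities 1 through 3 complete.
Predecessor durations: [9, 10, 5]
ES = 9 + 10 + 5 = 24

24


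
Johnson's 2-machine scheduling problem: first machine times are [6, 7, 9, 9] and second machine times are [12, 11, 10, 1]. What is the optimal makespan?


Apply Johnson's rule:
  Group 1 (a <= b): [(1, 6, 12), (2, 7, 11), (3, 9, 10)]
  Group 2 (a > b): [(4, 9, 1)]
Optimal job order: [1, 2, 3, 4]
Schedule:
  Job 1: M1 done at 6, M2 done at 18
  Job 2: M1 done at 13, M2 done at 29
  Job 3: M1 done at 22, M2 done at 39
  Job 4: M1 done at 31, M2 done at 40
Makespan = 40

40


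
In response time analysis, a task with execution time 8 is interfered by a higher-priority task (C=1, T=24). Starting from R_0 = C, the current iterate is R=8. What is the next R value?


R_next = C + ceil(R_prev / T_hp) * C_hp
ceil(8 / 24) = ceil(0.3333) = 1
Interference = 1 * 1 = 1
R_next = 8 + 1 = 9

9


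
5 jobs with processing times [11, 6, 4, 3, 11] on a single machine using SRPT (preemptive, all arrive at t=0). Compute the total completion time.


Since all jobs arrive at t=0, SRPT equals SPT ordering.
SPT order: [3, 4, 6, 11, 11]
Completion times:
  Job 1: p=3, C=3
  Job 2: p=4, C=7
  Job 3: p=6, C=13
  Job 4: p=11, C=24
  Job 5: p=11, C=35
Total completion time = 3 + 7 + 13 + 24 + 35 = 82

82


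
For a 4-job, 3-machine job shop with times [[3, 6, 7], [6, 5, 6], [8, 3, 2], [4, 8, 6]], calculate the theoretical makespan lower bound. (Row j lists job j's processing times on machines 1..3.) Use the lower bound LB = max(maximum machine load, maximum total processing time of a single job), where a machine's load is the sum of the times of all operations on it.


Machine loads:
  Machine 1: 3 + 6 + 8 + 4 = 21
  Machine 2: 6 + 5 + 3 + 8 = 22
  Machine 3: 7 + 6 + 2 + 6 = 21
Max machine load = 22
Job totals:
  Job 1: 16
  Job 2: 17
  Job 3: 13
  Job 4: 18
Max job total = 18
Lower bound = max(22, 18) = 22

22


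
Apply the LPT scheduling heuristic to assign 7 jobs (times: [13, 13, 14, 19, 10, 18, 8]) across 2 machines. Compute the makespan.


Sort jobs in decreasing order (LPT): [19, 18, 14, 13, 13, 10, 8]
Assign each job to the least loaded machine:
  Machine 1: jobs [19, 13, 13], load = 45
  Machine 2: jobs [18, 14, 10, 8], load = 50
Makespan = max load = 50

50
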